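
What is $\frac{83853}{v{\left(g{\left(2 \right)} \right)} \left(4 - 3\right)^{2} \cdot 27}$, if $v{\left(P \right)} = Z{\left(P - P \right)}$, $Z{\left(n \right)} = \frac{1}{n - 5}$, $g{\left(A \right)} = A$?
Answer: $- \frac{46585}{3} \approx -15528.0$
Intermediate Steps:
$Z{\left(n \right)} = \frac{1}{-5 + n}$
$v{\left(P \right)} = - \frac{1}{5}$ ($v{\left(P \right)} = \frac{1}{-5 + \left(P - P\right)} = \frac{1}{-5 + 0} = \frac{1}{-5} = - \frac{1}{5}$)
$\frac{83853}{v{\left(g{\left(2 \right)} \right)} \left(4 - 3\right)^{2} \cdot 27} = \frac{83853}{- \frac{\left(4 - 3\right)^{2}}{5} \cdot 27} = \frac{83853}{- \frac{1^{2}}{5} \cdot 27} = \frac{83853}{\left(- \frac{1}{5}\right) 1 \cdot 27} = \frac{83853}{\left(- \frac{1}{5}\right) 27} = \frac{83853}{- \frac{27}{5}} = 83853 \left(- \frac{5}{27}\right) = - \frac{46585}{3}$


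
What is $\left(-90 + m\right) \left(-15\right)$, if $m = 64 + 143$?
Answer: $-1755$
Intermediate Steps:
$m = 207$
$\left(-90 + m\right) \left(-15\right) = \left(-90 + 207\right) \left(-15\right) = 117 \left(-15\right) = -1755$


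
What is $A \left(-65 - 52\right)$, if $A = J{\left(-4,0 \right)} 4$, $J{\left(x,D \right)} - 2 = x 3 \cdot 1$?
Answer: $4680$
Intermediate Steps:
$J{\left(x,D \right)} = 2 + 3 x$ ($J{\left(x,D \right)} = 2 + x 3 \cdot 1 = 2 + 3 x 1 = 2 + 3 x$)
$A = -40$ ($A = \left(2 + 3 \left(-4\right)\right) 4 = \left(2 - 12\right) 4 = \left(-10\right) 4 = -40$)
$A \left(-65 - 52\right) = - 40 \left(-65 - 52\right) = \left(-40\right) \left(-117\right) = 4680$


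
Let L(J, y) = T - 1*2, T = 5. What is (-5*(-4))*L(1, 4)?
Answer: 60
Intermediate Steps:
L(J, y) = 3 (L(J, y) = 5 - 1*2 = 5 - 2 = 3)
(-5*(-4))*L(1, 4) = -5*(-4)*3 = 20*3 = 60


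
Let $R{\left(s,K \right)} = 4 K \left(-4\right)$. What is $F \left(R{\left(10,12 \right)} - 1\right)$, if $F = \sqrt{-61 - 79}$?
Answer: $- 386 i \sqrt{35} \approx - 2283.6 i$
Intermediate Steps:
$F = 2 i \sqrt{35}$ ($F = \sqrt{-140} = 2 i \sqrt{35} \approx 11.832 i$)
$R{\left(s,K \right)} = - 16 K$ ($R{\left(s,K \right)} = 4 \left(- 4 K\right) = - 16 K$)
$F \left(R{\left(10,12 \right)} - 1\right) = 2 i \sqrt{35} \left(\left(-16\right) 12 - 1\right) = 2 i \sqrt{35} \left(-192 - 1\right) = 2 i \sqrt{35} \left(-193\right) = - 386 i \sqrt{35}$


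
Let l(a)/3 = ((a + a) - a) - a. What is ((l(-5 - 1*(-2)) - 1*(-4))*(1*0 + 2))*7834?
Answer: 62672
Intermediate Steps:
l(a) = 0 (l(a) = 3*(((a + a) - a) - a) = 3*((2*a - a) - a) = 3*(a - a) = 3*0 = 0)
((l(-5 - 1*(-2)) - 1*(-4))*(1*0 + 2))*7834 = ((0 - 1*(-4))*(1*0 + 2))*7834 = ((0 + 4)*(0 + 2))*7834 = (4*2)*7834 = 8*7834 = 62672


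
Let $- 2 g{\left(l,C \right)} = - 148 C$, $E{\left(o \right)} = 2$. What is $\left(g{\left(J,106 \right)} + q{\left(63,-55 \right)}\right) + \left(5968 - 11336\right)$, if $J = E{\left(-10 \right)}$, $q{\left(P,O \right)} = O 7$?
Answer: $2091$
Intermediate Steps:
$q{\left(P,O \right)} = 7 O$
$J = 2$
$g{\left(l,C \right)} = 74 C$ ($g{\left(l,C \right)} = - \frac{\left(-148\right) C}{2} = 74 C$)
$\left(g{\left(J,106 \right)} + q{\left(63,-55 \right)}\right) + \left(5968 - 11336\right) = \left(74 \cdot 106 + 7 \left(-55\right)\right) + \left(5968 - 11336\right) = \left(7844 - 385\right) + \left(5968 - 11336\right) = 7459 - 5368 = 2091$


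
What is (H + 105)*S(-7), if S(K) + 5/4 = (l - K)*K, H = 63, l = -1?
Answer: -7266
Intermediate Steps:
S(K) = -5/4 + K*(-1 - K) (S(K) = -5/4 + (-1 - K)*K = -5/4 + K*(-1 - K))
(H + 105)*S(-7) = (63 + 105)*(-5/4 - 1*(-7) - 1*(-7)**2) = 168*(-5/4 + 7 - 1*49) = 168*(-5/4 + 7 - 49) = 168*(-173/4) = -7266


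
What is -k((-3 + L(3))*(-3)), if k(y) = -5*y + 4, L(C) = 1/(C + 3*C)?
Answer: 159/4 ≈ 39.750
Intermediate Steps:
L(C) = 1/(4*C)
k(y) = 4 - 5*y
-k((-3 + L(3))*(-3)) = -(4 - 5*(-3 + (1/4)/3)*(-3)) = -(4 - 5*(-3 + (1/4)*(1/3))*(-3)) = -(4 - 5*(-3 + 1/12)*(-3)) = -(4 - (-175)*(-3)/12) = -(4 - 5*35/4) = -(4 - 175/4) = -1*(-159/4) = 159/4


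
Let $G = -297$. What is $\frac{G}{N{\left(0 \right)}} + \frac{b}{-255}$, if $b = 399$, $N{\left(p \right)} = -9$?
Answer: $\frac{2672}{85} \approx 31.435$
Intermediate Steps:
$\frac{G}{N{\left(0 \right)}} + \frac{b}{-255} = - \frac{297}{-9} + \frac{399}{-255} = \left(-297\right) \left(- \frac{1}{9}\right) + 399 \left(- \frac{1}{255}\right) = 33 - \frac{133}{85} = \frac{2672}{85}$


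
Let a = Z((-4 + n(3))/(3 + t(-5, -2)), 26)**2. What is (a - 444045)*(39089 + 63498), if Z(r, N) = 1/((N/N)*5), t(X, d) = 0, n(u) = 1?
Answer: -1138831007788/25 ≈ -4.5553e+10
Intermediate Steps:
Z(r, N) = 1/5 (Z(r, N) = 1/(1*5) = 1/5)
a = 1/25 (a = (1/5)**2 = 1/25 ≈ 0.040000)
(a - 444045)*(39089 + 63498) = (1/25 - 444045)*(39089 + 63498) = -11101124/25*102587 = -1138831007788/25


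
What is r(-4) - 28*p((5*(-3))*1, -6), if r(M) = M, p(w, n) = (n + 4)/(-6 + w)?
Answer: -20/3 ≈ -6.6667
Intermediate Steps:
p(w, n) = (4 + n)/(-6 + w)
r(-4) - 28*p((5*(-3))*1, -6) = -4 - 28*(4 - 6)/(-6 + (5*(-3))*1) = -4 - 28*(-2)/(-6 - 15*1) = -4 - 28*(-2)/(-6 - 15) = -4 - 28*(-2)/(-21) = -4 - (-4)*(-2)/3 = -4 - 28*2/21 = -4 - 8/3 = -20/3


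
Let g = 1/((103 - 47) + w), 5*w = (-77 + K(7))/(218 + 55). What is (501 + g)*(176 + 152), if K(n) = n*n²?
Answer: 900385092/5479 ≈ 1.6433e+5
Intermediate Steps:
K(n) = n³
w = 38/195 (w = ((-77 + 7³)/(218 + 55))/5 = ((-77 + 343)/273)/5 = (266*(1/273))/5 = (⅕)*(38/39) = 38/195 ≈ 0.19487)
g = 195/10958 (g = 1/((103 - 47) + 38/195) = 1/(56 + 38/195) = 1/(10958/195) = 195/10958 ≈ 0.017795)
(501 + g)*(176 + 152) = (501 + 195/10958)*(176 + 152) = (5490153/10958)*328 = 900385092/5479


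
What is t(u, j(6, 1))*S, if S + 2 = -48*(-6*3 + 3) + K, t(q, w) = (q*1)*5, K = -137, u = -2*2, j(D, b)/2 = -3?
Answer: -11620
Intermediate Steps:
j(D, b) = -6 (j(D, b) = 2*(-3) = -6)
u = -4
t(q, w) = 5*q (t(q, w) = q*5 = 5*q)
S = 581 (S = -2 + (-48*(-6*3 + 3) - 137) = -2 + (-48*(-18 + 3) - 137) = -2 + (-48*(-15) - 137) = -2 + (720 - 137) = -2 + 583 = 581)
t(u, j(6, 1))*S = (5*(-4))*581 = -20*581 = -11620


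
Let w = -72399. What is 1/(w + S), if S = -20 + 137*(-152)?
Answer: -1/93243 ≈ -1.0725e-5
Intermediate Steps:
S = -20844 (S = -20 - 20824 = -20844)
1/(w + S) = 1/(-72399 - 20844) = 1/(-93243) = -1/93243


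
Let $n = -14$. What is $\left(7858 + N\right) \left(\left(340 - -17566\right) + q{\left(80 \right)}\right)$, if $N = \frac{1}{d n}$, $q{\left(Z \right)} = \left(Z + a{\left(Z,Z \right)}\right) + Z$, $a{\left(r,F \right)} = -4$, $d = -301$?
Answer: $\frac{299049039003}{2107} \approx 1.4193 \cdot 10^{8}$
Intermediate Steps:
$q{\left(Z \right)} = -4 + 2 Z$ ($q{\left(Z \right)} = \left(Z - 4\right) + Z = \left(-4 + Z\right) + Z = -4 + 2 Z$)
$N = \frac{1}{4214}$ ($N = \frac{1}{\left(-301\right) \left(-14\right)} = \frac{1}{4214} \approx 0.0002373$)
$\left(7858 + N\right) \left(\left(340 - -17566\right) + q{\left(80 \right)}\right) = \left(7858 + \frac{1}{4214}\right) \left(\left(340 - -17566\right) + \left(-4 + 2 \cdot 80\right)\right) = \frac{33113613 \left(\left(340 + 17566\right) + \left(-4 + 160\right)\right)}{4214} = \frac{33113613 \left(17906 + 156\right)}{4214} = \frac{33113613}{4214} \cdot 18062 = \frac{299049039003}{2107}$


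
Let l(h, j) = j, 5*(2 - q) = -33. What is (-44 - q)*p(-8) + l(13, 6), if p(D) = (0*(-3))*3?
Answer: 6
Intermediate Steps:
q = 43/5 (q = 2 - 1/5*(-33) = 2 + 33/5 = 43/5 ≈ 8.6000)
p(D) = 0 (p(D) = 0*3 = 0)
(-44 - q)*p(-8) + l(13, 6) = (-44 - 1*43/5)*0 + 6 = (-44 - 43/5)*0 + 6 = -263/5*0 + 6 = 0 + 6 = 6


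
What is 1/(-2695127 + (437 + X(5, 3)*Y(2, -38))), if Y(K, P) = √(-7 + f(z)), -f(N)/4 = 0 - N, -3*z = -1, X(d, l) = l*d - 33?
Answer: I/(6*(√51 - 449115*I)) ≈ -3.711e-7 + 5.9009e-12*I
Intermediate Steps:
X(d, l) = -33 + d*l (X(d, l) = d*l - 33 = -33 + d*l)
z = ⅓ (z = -⅓*(-1) = ⅓ ≈ 0.33333)
f(N) = 4*N (f(N) = -4*(0 - N) = -(-4)*N = 4*N)
Y(K, P) = I*√51/3 (Y(K, P) = √(-7 + 4*(⅓)) = √(-7 + 4/3) = √(-17/3) = I*√51/3)
1/(-2695127 + (437 + X(5, 3)*Y(2, -38))) = 1/(-2695127 + (437 + (-33 + 5*3)*(I*√51/3))) = 1/(-2695127 + (437 + (-33 + 15)*(I*√51/3))) = 1/(-2695127 + (437 - 6*I*√51)) = 1/(-2694690 - 6*I*√51)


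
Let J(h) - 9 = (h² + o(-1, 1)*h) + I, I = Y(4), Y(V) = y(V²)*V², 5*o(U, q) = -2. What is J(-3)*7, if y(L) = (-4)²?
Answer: 9632/5 ≈ 1926.4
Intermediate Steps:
y(L) = 16
o(U, q) = -⅖ (o(U, q) = (⅕)*(-2) = -⅖)
Y(V) = 16*V²
I = 256 (I = 16*4² = 16*16 = 256)
J(h) = 265 + h² - 2*h/5 (J(h) = 9 + ((h² - 2*h/5) + 256) = 9 + (256 + h² - 2*h/5) = 265 + h² - 2*h/5)
J(-3)*7 = (265 + (-3)² - ⅖*(-3))*7 = (265 + 9 + 6/5)*7 = (1376/5)*7 = 9632/5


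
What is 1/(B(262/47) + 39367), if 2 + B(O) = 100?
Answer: 1/39465 ≈ 2.5339e-5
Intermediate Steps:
B(O) = 98 (B(O) = -2 + 100 = 98)
1/(B(262/47) + 39367) = 1/(98 + 39367) = 1/39465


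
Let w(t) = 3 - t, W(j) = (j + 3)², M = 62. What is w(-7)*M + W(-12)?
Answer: 701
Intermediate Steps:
W(j) = (3 + j)²
w(-7)*M + W(-12) = (3 - 1*(-7))*62 + (3 - 12)² = (3 + 7)*62 + (-9)² = 10*62 + 81 = 620 + 81 = 701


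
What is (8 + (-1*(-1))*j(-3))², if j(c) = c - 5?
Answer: 0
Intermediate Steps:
j(c) = -5 + c
(8 + (-1*(-1))*j(-3))² = (8 + (-1*(-1))*(-5 - 3))² = (8 + 1*(-8))² = (8 - 8)² = 0² = 0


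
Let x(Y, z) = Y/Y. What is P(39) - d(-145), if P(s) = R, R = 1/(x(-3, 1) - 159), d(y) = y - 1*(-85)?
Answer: 9479/158 ≈ 59.994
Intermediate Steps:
d(y) = 85 + y (d(y) = y + 85 = 85 + y)
x(Y, z) = 1
R = -1/158 (R = 1/(1 - 159) = 1/(-158) = -1/158 ≈ -0.0063291)
P(s) = -1/158
P(39) - d(-145) = -1/158 - (85 - 145) = -1/158 - 1*(-60) = -1/158 + 60 = 9479/158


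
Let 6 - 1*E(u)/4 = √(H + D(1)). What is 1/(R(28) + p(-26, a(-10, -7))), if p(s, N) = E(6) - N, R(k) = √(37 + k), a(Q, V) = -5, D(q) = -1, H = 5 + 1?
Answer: 1/(29 + √65 - 4*√5) ≈ 0.035564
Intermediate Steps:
H = 6
E(u) = 24 - 4*√5 (E(u) = 24 - 4*√(6 - 1) = 24 - 4*√5)
p(s, N) = 24 - N - 4*√5 (p(s, N) = (24 - 4*√5) - N = 24 - N - 4*√5)
1/(R(28) + p(-26, a(-10, -7))) = 1/(√(37 + 28) + (24 - 1*(-5) - 4*√5)) = 1/(√65 + (24 + 5 - 4*√5)) = 1/(√65 + (29 - 4*√5)) = 1/(29 + √65 - 4*√5)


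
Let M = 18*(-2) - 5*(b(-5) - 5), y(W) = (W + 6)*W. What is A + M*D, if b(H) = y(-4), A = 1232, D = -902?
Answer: -24926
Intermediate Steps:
y(W) = W*(6 + W) (y(W) = (6 + W)*W = W*(6 + W))
b(H) = -8 (b(H) = -4*(6 - 4) = -4*2 = -8)
M = 29 (M = 18*(-2) - 5*(-8 - 5) = -36 - 5*(-13) = -36 + 65 = 29)
A + M*D = 1232 + 29*(-902) = 1232 - 26158 = -24926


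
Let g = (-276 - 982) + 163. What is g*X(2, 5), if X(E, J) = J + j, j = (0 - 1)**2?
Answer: -6570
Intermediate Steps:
g = -1095 (g = -1258 + 163 = -1095)
j = 1 (j = (-1)**2 = 1)
X(E, J) = 1 + J (X(E, J) = J + 1 = 1 + J)
g*X(2, 5) = -1095*(1 + 5) = -1095*6 = -6570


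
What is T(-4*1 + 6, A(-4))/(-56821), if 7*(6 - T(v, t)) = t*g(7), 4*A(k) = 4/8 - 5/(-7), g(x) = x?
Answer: -319/3181976 ≈ -0.00010025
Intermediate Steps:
A(k) = 17/56 (A(k) = (4/8 - 5/(-7))/4 = (4*(⅛) - 5*(-⅐))/4 = (½ + 5/7)/4 = (¼)*(17/14) = 17/56)
T(v, t) = 6 - t (T(v, t) = 6 - t*7/7 = 6 - t)
T(-4*1 + 6, A(-4))/(-56821) = (6 - 1*17/56)/(-56821) = (6 - 17/56)*(-1/56821) = (319/56)*(-1/56821) = -319/3181976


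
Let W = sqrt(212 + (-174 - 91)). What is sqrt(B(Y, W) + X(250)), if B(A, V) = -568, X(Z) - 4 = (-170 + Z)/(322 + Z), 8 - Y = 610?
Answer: 2*I*sqrt(2882594)/143 ≈ 23.746*I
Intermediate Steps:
Y = -602 (Y = 8 - 1*610 = 8 - 610 = -602)
X(Z) = 4 + (-170 + Z)/(322 + Z)
W = I*sqrt(53) (W = sqrt(212 - 265) = sqrt(-53) = I*sqrt(53) ≈ 7.2801*I)
sqrt(B(Y, W) + X(250)) = sqrt(-568 + (1118 + 5*250)/(322 + 250)) = sqrt(-568 + (1118 + 1250)/572) = sqrt(-568 + (1/572)*2368) = sqrt(-568 + 592/143) = sqrt(-80632/143) = 2*I*sqrt(2882594)/143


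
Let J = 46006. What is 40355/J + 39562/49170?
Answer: 1902172361/1131057510 ≈ 1.6818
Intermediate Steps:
40355/J + 39562/49170 = 40355/46006 + 39562/49170 = 40355*(1/46006) + 39562*(1/49170) = 40355/46006 + 19781/24585 = 1902172361/1131057510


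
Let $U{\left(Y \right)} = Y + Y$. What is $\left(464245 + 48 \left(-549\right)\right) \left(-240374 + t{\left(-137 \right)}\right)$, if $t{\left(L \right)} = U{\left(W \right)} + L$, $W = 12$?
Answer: $-105307573891$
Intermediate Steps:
$U{\left(Y \right)} = 2 Y$
$t{\left(L \right)} = 24 + L$ ($t{\left(L \right)} = 2 \cdot 12 + L = 24 + L$)
$\left(464245 + 48 \left(-549\right)\right) \left(-240374 + t{\left(-137 \right)}\right) = \left(464245 + 48 \left(-549\right)\right) \left(-240374 + \left(24 - 137\right)\right) = \left(464245 - 26352\right) \left(-240374 - 113\right) = 437893 \left(-240487\right) = -105307573891$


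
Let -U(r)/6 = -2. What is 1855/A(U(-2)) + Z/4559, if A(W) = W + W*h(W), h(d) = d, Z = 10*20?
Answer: 8488145/711204 ≈ 11.935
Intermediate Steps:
U(r) = 12 (U(r) = -6*(-2) = 12)
Z = 200
A(W) = W + W² (A(W) = W + W*W = W + W²)
1855/A(U(-2)) + Z/4559 = 1855/((12*(1 + 12))) + 200/4559 = 1855/((12*13)) + 200*(1/4559) = 1855/156 + 200/4559 = 8488145/711204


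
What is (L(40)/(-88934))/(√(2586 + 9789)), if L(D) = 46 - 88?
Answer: 7*√55/12228425 ≈ 4.2453e-6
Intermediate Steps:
L(D) = -42
(L(40)/(-88934))/(√(2586 + 9789)) = (-42/(-88934))/(√(2586 + 9789)) = (-42*(-1/88934))/(√12375) = 21/(44467*((15*√55))) = 21*(√55/825)/44467 = 7*√55/12228425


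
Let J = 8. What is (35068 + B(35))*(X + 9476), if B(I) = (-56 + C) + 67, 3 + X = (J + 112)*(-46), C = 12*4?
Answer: 138857031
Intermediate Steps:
C = 48
X = -5523 (X = -3 + (8 + 112)*(-46) = -3 + 120*(-46) = -3 - 5520 = -5523)
B(I) = 59 (B(I) = (-56 + 48) + 67 = -8 + 67 = 59)
(35068 + B(35))*(X + 9476) = (35068 + 59)*(-5523 + 9476) = 35127*3953 = 138857031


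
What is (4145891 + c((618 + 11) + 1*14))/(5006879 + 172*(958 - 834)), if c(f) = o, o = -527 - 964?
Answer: 4144400/5028207 ≈ 0.82423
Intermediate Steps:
o = -1491
c(f) = -1491
(4145891 + c((618 + 11) + 1*14))/(5006879 + 172*(958 - 834)) = (4145891 - 1491)/(5006879 + 172*(958 - 834)) = 4144400/(5006879 + 172*124) = 4144400/(5006879 + 21328) = 4144400/5028207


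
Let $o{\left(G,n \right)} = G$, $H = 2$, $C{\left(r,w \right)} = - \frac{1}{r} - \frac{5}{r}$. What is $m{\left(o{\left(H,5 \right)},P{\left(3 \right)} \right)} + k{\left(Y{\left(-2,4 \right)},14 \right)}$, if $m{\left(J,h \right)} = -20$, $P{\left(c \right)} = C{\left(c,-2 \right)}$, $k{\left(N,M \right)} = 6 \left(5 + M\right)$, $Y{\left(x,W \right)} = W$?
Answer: $94$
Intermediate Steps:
$C{\left(r,w \right)} = - \frac{6}{r}$
$k{\left(N,M \right)} = 30 + 6 M$
$P{\left(c \right)} = - \frac{6}{c}$
$m{\left(o{\left(H,5 \right)},P{\left(3 \right)} \right)} + k{\left(Y{\left(-2,4 \right)},14 \right)} = -20 + \left(30 + 6 \cdot 14\right) = -20 + \left(30 + 84\right) = -20 + 114 = 94$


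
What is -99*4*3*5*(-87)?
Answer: 516780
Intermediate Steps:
-99*4*3*5*(-87) = -1188*5*(-87) = -99*60*(-87) = -5940*(-87) = 516780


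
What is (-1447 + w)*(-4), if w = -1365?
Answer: 11248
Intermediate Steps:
(-1447 + w)*(-4) = (-1447 - 1365)*(-4) = -2812*(-4) = 11248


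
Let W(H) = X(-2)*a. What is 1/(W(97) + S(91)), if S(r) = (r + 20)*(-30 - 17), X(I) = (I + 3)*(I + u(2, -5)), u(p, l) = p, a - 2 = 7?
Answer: -1/5217 ≈ -0.00019168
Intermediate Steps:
a = 9 (a = 2 + 7 = 9)
X(I) = (2 + I)*(3 + I) (X(I) = (I + 3)*(I + 2) = (3 + I)*(2 + I) = (2 + I)*(3 + I))
S(r) = -940 - 47*r (S(r) = (20 + r)*(-47) = -940 - 47*r)
W(H) = 0 (W(H) = (6 + (-2)² + 5*(-2))*9 = (6 + 4 - 10)*9 = 0*9 = 0)
1/(W(97) + S(91)) = 1/(0 + (-940 - 47*91)) = 1/(0 + (-940 - 4277)) = 1/(0 - 5217) = 1/(-5217) = -1/5217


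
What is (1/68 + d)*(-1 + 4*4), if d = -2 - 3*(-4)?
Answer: 10215/68 ≈ 150.22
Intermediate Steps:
d = 10 (d = -2 + 12 = 10)
(1/68 + d)*(-1 + 4*4) = (1/68 + 10)*(-1 + 4*4) = (1/68 + 10)*(-1 + 16) = (681/68)*15 = 10215/68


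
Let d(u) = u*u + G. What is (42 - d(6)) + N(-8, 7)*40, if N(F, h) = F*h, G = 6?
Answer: -2240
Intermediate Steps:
d(u) = 6 + u² (d(u) = u*u + 6 = u² + 6 = 6 + u²)
(42 - d(6)) + N(-8, 7)*40 = (42 - (6 + 6²)) - 8*7*40 = (42 - (6 + 36)) - 56*40 = (42 - 1*42) - 2240 = (42 - 42) - 2240 = 0 - 2240 = -2240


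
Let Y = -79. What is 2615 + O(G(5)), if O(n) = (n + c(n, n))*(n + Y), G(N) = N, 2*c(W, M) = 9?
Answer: 1912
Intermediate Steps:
c(W, M) = 9/2 (c(W, M) = (½)*9 = 9/2)
O(n) = (-79 + n)*(9/2 + n) (O(n) = (n + 9/2)*(n - 79) = (9/2 + n)*(-79 + n) = (-79 + n)*(9/2 + n))
2615 + O(G(5)) = 2615 + (-711/2 + 5² - 149/2*5) = 2615 + (-711/2 + 25 - 745/2) = 2615 - 703 = 1912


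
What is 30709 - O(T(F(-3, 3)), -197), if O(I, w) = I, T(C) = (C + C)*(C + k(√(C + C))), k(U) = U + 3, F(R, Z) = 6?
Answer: 30601 - 24*√3 ≈ 30559.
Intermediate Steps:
k(U) = 3 + U
T(C) = 2*C*(3 + C + √2*√C) (T(C) = (C + C)*(C + (3 + √(C + C))) = (2*C)*(C + (3 + √(2*C))) = (2*C)*(C + (3 + √2*√C)) = (2*C)*(3 + C + √2*√C) = 2*C*(3 + C + √2*√C))
30709 - O(T(F(-3, 3)), -197) = 30709 - 2*6*(3 + 6 + √2*√6) = 30709 - 2*6*(3 + 6 + 2*√3) = 30709 - 2*6*(9 + 2*√3) = 30709 - (108 + 24*√3) = 30709 + (-108 - 24*√3) = 30601 - 24*√3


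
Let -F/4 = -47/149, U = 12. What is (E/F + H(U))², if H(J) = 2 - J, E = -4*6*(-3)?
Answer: 4892944/2209 ≈ 2215.0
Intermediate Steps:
F = 188/149 (F = -(-188)/149 = -4*(-47/149) = 188/149 ≈ 1.2617)
E = 72 (E = -24*(-3) = 72)
(E/F + H(U))² = (72/(188/149) + (2 - 1*12))² = (72*(149/188) + (2 - 12))² = (2682/47 - 10)² = (2212/47)² = 4892944/2209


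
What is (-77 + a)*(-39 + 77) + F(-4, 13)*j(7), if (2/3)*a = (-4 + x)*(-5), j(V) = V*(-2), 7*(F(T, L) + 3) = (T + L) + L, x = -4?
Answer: -648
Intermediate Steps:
F(T, L) = -3 + T/7 + 2*L/7 (F(T, L) = -3 + ((T + L) + L)/7 = -3 + ((L + T) + L)/7 = -3 + (T + 2*L)/7 = -3 + (T/7 + 2*L/7) = -3 + T/7 + 2*L/7)
j(V) = -2*V
a = 60 (a = 3*((-4 - 4)*(-5))/2 = 3*(-8*(-5))/2 = (3/2)*40 = 60)
(-77 + a)*(-39 + 77) + F(-4, 13)*j(7) = (-77 + 60)*(-39 + 77) + (-3 + (⅐)*(-4) + (2/7)*13)*(-2*7) = -17*38 + (-3 - 4/7 + 26/7)*(-14) = -646 + (⅐)*(-14) = -646 - 2 = -648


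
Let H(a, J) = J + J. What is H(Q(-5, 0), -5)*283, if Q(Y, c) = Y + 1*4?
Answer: -2830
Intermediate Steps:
Q(Y, c) = 4 + Y (Q(Y, c) = Y + 4 = 4 + Y)
H(a, J) = 2*J
H(Q(-5, 0), -5)*283 = (2*(-5))*283 = -10*283 = -2830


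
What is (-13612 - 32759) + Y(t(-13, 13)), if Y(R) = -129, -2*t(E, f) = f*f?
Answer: -46500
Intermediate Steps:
t(E, f) = -f**2/2 (t(E, f) = -f*f/2 = -f**2/2)
(-13612 - 32759) + Y(t(-13, 13)) = (-13612 - 32759) - 129 = -46371 - 129 = -46500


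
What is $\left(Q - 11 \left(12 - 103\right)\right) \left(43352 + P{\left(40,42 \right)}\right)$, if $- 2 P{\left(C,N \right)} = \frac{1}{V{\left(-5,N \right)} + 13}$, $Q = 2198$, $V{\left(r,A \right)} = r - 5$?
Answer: $\frac{832095089}{6} \approx 1.3868 \cdot 10^{8}$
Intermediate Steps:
$V{\left(r,A \right)} = -5 + r$
$P{\left(C,N \right)} = - \frac{1}{6}$ ($P{\left(C,N \right)} = - \frac{1}{2 \left(\left(-5 - 5\right) + 13\right)} = - \frac{1}{2 \left(-10 + 13\right)} = - \frac{1}{2 \cdot 3} = \left(- \frac{1}{2}\right) \frac{1}{3} = - \frac{1}{6}$)
$\left(Q - 11 \left(12 - 103\right)\right) \left(43352 + P{\left(40,42 \right)}\right) = \left(2198 - 11 \left(12 - 103\right)\right) \left(43352 - \frac{1}{6}\right) = \left(2198 - -1001\right) \frac{260111}{6} = \left(2198 + 1001\right) \frac{260111}{6} = 3199 \cdot \frac{260111}{6} = \frac{832095089}{6}$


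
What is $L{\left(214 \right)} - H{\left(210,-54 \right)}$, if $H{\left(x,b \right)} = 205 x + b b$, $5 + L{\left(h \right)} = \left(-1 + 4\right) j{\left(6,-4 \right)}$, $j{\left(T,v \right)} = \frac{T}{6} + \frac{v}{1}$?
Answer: $-45980$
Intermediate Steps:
$j{\left(T,v \right)} = v + \frac{T}{6}$ ($j{\left(T,v \right)} = T \frac{1}{6} + v 1 = \frac{T}{6} + v = v + \frac{T}{6}$)
$L{\left(h \right)} = -14$ ($L{\left(h \right)} = -5 + \left(-1 + 4\right) \left(-4 + \frac{1}{6} \cdot 6\right) = -5 + 3 \left(-4 + 1\right) = -5 + 3 \left(-3\right) = -5 - 9 = -14$)
$H{\left(x,b \right)} = b^{2} + 205 x$ ($H{\left(x,b \right)} = 205 x + b^{2} = b^{2} + 205 x$)
$L{\left(214 \right)} - H{\left(210,-54 \right)} = -14 - \left(\left(-54\right)^{2} + 205 \cdot 210\right) = -14 - \left(2916 + 43050\right) = -14 - 45966 = -45980$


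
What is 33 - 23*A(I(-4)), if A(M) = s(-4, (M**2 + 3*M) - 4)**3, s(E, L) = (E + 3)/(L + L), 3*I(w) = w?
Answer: 46345857/1404928 ≈ 32.988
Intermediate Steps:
I(w) = w/3
s(E, L) = (3 + E)/(2*L) (s(E, L) = (3 + E)/((2*L)) = (3 + E)*(1/(2*L)) = (3 + E)/(2*L))
A(M) = -1/(8*(-4 + M**2 + 3*M)**3) (A(M) = ((3 - 4)/(2*((M**2 + 3*M) - 4)))**3 = ((1/2)*(-1)/(-4 + M**2 + 3*M))**3 = (-1/(2*(-4 + M**2 + 3*M)))**3 = -1/(8*(-4 + M**2 + 3*M)**3))
33 - 23*A(I(-4)) = 33 - (-23)/(8*(-4 + ((1/3)*(-4))**2 + 3*((1/3)*(-4)))**3) = 33 - (-23)/(8*(-4 + (-4/3)**2 + 3*(-4/3))**3) = 33 - (-23)/(8*(-4 + 16/9 - 4)**3) = 33 - (-23)/(8*(-56/9)**3) = 33 - (-23)*(-729)/(8*175616) = 33 - 23*729/1404928 = 33 - 16767/1404928 = 46345857/1404928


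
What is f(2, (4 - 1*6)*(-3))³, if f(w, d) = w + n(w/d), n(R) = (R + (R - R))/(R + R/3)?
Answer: 1331/64 ≈ 20.797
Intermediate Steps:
n(R) = ¾ (n(R) = (R + 0)/(R + R*(⅓)) = R/(R + R/3) = R/((4*R/3)) = R*(3/(4*R)) = ¾)
f(w, d) = ¾ + w (f(w, d) = w + ¾ = ¾ + w)
f(2, (4 - 1*6)*(-3))³ = (¾ + 2)³ = (11/4)³ = 1331/64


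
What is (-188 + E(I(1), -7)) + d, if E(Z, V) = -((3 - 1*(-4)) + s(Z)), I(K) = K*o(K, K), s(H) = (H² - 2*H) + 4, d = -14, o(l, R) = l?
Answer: -212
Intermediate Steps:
s(H) = 4 + H² - 2*H
I(K) = K² (I(K) = K*K = K²)
E(Z, V) = -11 - Z² + 2*Z (E(Z, V) = -((3 - 1*(-4)) + (4 + Z² - 2*Z)) = -((3 + 4) + (4 + Z² - 2*Z)) = -(7 + (4 + Z² - 2*Z)) = -(11 + Z² - 2*Z) = -11 - Z² + 2*Z)
(-188 + E(I(1), -7)) + d = (-188 + (-11 - (1²)² + 2*1²)) - 14 = (-188 + (-11 - 1*1² + 2*1)) - 14 = (-188 + (-11 - 1*1 + 2)) - 14 = (-188 + (-11 - 1 + 2)) - 14 = (-188 - 10) - 14 = -198 - 14 = -212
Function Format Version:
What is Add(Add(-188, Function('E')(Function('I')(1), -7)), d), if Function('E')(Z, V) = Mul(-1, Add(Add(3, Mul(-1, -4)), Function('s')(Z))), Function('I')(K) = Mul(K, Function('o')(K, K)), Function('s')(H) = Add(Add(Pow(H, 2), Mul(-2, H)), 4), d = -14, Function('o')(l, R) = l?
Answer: -212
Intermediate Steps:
Function('s')(H) = Add(4, Pow(H, 2), Mul(-2, H))
Function('I')(K) = Pow(K, 2) (Function('I')(K) = Mul(K, K) = Pow(K, 2))
Function('E')(Z, V) = Add(-11, Mul(-1, Pow(Z, 2)), Mul(2, Z)) (Function('E')(Z, V) = Mul(-1, Add(Add(3, Mul(-1, -4)), Add(4, Pow(Z, 2), Mul(-2, Z)))) = Mul(-1, Add(Add(3, 4), Add(4, Pow(Z, 2), Mul(-2, Z)))) = Mul(-1, Add(7, Add(4, Pow(Z, 2), Mul(-2, Z)))) = Mul(-1, Add(11, Pow(Z, 2), Mul(-2, Z))) = Add(-11, Mul(-1, Pow(Z, 2)), Mul(2, Z)))
Add(Add(-188, Function('E')(Function('I')(1), -7)), d) = Add(Add(-188, Add(-11, Mul(-1, Pow(Pow(1, 2), 2)), Mul(2, Pow(1, 2)))), -14) = Add(Add(-188, Add(-11, Mul(-1, Pow(1, 2)), Mul(2, 1))), -14) = Add(Add(-188, Add(-11, Mul(-1, 1), 2)), -14) = Add(Add(-188, Add(-11, -1, 2)), -14) = Add(Add(-188, -10), -14) = Add(-198, -14) = -212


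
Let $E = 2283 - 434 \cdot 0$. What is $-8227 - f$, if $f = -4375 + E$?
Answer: $-6135$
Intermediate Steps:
$E = 2283$ ($E = 2283 - 0 = 2283 + 0 = 2283$)
$f = -2092$ ($f = -4375 + 2283 = -2092$)
$-8227 - f = -8227 - -2092 = -8227 + 2092 = -6135$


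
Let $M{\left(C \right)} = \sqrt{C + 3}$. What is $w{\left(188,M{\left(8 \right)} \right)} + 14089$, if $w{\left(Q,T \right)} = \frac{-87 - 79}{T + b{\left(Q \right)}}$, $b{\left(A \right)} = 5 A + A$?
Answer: $\frac{17926275949}{1272373} + \frac{166 \sqrt{11}}{1272373} \approx 14089.0$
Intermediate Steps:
$M{\left(C \right)} = \sqrt{3 + C}$
$b{\left(A \right)} = 6 A$
$w{\left(Q,T \right)} = - \frac{166}{T + 6 Q}$ ($w{\left(Q,T \right)} = \frac{-87 - 79}{T + 6 Q} = - \frac{166}{T + 6 Q}$)
$w{\left(188,M{\left(8 \right)} \right)} + 14089 = - \frac{166}{\sqrt{3 + 8} + 6 \cdot 188} + 14089 = - \frac{166}{\sqrt{11} + 1128} + 14089 = - \frac{166}{1128 + \sqrt{11}} + 14089 = 14089 - \frac{166}{1128 + \sqrt{11}}$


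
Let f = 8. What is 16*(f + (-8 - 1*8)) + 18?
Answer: -110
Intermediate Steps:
16*(f + (-8 - 1*8)) + 18 = 16*(8 + (-8 - 1*8)) + 18 = 16*(8 + (-8 - 8)) + 18 = 16*(8 - 16) + 18 = 16*(-8) + 18 = -128 + 18 = -110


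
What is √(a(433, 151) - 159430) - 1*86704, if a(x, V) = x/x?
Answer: -86704 + I*√159429 ≈ -86704.0 + 399.29*I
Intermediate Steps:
a(x, V) = 1
√(a(433, 151) - 159430) - 1*86704 = √(1 - 159430) - 1*86704 = √(-159429) - 86704 = I*√159429 - 86704 = -86704 + I*√159429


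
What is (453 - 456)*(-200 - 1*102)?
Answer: 906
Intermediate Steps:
(453 - 456)*(-200 - 1*102) = -3*(-200 - 102) = -3*(-302) = 906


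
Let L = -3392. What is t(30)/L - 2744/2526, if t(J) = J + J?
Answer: -1182401/1071024 ≈ -1.1040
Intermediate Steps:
t(J) = 2*J
t(30)/L - 2744/2526 = (2*30)/(-3392) - 2744/2526 = 60*(-1/3392) - 2744*1/2526 = -15/848 - 1372/1263 = -1182401/1071024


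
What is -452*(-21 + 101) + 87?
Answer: -36073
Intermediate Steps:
-452*(-21 + 101) + 87 = -452*80 + 87 = -36160 + 87 = -36073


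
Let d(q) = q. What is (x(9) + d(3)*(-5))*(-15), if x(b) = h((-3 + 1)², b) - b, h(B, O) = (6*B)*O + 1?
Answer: -2895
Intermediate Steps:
h(B, O) = 1 + 6*B*O (h(B, O) = 6*B*O + 1 = 1 + 6*B*O)
x(b) = 1 + 23*b (x(b) = (1 + 6*(-3 + 1)²*b) - b = (1 + 6*(-2)²*b) - b = (1 + 6*4*b) - b = (1 + 24*b) - b = 1 + 23*b)
(x(9) + d(3)*(-5))*(-15) = ((1 + 23*9) + 3*(-5))*(-15) = ((1 + 207) - 15)*(-15) = (208 - 15)*(-15) = 193*(-15) = -2895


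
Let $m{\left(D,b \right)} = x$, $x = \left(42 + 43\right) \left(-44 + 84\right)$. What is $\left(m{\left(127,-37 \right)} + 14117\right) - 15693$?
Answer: $1824$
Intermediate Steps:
$x = 3400$ ($x = 85 \cdot 40 = 3400$)
$m{\left(D,b \right)} = 3400$
$\left(m{\left(127,-37 \right)} + 14117\right) - 15693 = \left(3400 + 14117\right) - 15693 = 17517 - 15693 = 1824$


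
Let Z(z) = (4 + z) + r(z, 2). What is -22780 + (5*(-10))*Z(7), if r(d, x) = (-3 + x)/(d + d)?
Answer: -163285/7 ≈ -23326.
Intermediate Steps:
r(d, x) = (-3 + x)/(2*d) (r(d, x) = (-3 + x)/((2*d)) = (-3 + x)*(1/(2*d)) = (-3 + x)/(2*d))
Z(z) = 4 + z - 1/(2*z) (Z(z) = (4 + z) + (-3 + 2)/(2*z) = (4 + z) + (½)*(-1)/z = (4 + z) - 1/(2*z) = 4 + z - 1/(2*z))
-22780 + (5*(-10))*Z(7) = -22780 + (5*(-10))*(4 + 7 - ½/7) = -22780 - 50*(4 + 7 - ½*⅐) = -22780 - 50*(4 + 7 - 1/14) = -22780 - 50*153/14 = -22780 - 3825/7 = -163285/7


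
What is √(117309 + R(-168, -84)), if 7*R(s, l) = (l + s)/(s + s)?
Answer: √22992585/14 ≈ 342.50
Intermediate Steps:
R(s, l) = (l + s)/(14*s) (R(s, l) = ((l + s)/(s + s))/7 = ((l + s)/((2*s)))/7 = ((l + s)*(1/(2*s)))/7 = ((l + s)/(2*s))/7 = (l + s)/(14*s))
√(117309 + R(-168, -84)) = √(117309 + (1/14)*(-84 - 168)/(-168)) = √(117309 + (1/14)*(-1/168)*(-252)) = √(117309 + 3/28) = √(3284655/28) = √22992585/14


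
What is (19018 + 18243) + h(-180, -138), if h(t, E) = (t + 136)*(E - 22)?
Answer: 44301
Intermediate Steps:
h(t, E) = (-22 + E)*(136 + t) (h(t, E) = (136 + t)*(-22 + E) = (-22 + E)*(136 + t))
(19018 + 18243) + h(-180, -138) = (19018 + 18243) + (-2992 - 22*(-180) + 136*(-138) - 138*(-180)) = 37261 + (-2992 + 3960 - 18768 + 24840) = 37261 + 7040 = 44301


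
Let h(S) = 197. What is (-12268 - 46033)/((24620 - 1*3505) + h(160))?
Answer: -58301/21312 ≈ -2.7356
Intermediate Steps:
(-12268 - 46033)/((24620 - 1*3505) + h(160)) = (-12268 - 46033)/((24620 - 1*3505) + 197) = -58301/((24620 - 3505) + 197) = -58301/(21115 + 197) = -58301/21312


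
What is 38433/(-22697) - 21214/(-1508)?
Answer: 211768597/17113538 ≈ 12.374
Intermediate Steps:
38433/(-22697) - 21214/(-1508) = 38433*(-1/22697) - 21214*(-1/1508) = -38433/22697 + 10607/754 = 211768597/17113538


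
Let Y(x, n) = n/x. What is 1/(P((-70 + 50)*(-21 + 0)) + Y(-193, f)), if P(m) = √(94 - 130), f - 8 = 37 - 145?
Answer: 4825/337741 - 111747*I/675482 ≈ 0.014286 - 0.16543*I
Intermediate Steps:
f = -100 (f = 8 + (37 - 145) = 8 - 108 = -100)
P(m) = 6*I (P(m) = √(-36) = 6*I)
1/(P((-70 + 50)*(-21 + 0)) + Y(-193, f)) = 1/(6*I - 100/(-193)) = 1/(6*I - 100*(-1/193)) = 1/(6*I + 100/193) = 1/(100/193 + 6*I) = 37249*(100/193 - 6*I)/1350964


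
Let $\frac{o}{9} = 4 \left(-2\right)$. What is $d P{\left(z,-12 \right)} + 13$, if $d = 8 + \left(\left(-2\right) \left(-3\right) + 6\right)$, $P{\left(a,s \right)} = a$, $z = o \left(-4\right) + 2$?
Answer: $5813$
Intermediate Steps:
$o = -72$ ($o = 9 \cdot 4 \left(-2\right) = 9 \left(-8\right) = -72$)
$z = 290$ ($z = \left(-72\right) \left(-4\right) + 2 = 288 + 2 = 290$)
$d = 20$ ($d = 8 + \left(6 + 6\right) = 8 + 12 = 20$)
$d P{\left(z,-12 \right)} + 13 = 20 \cdot 290 + 13 = 5800 + 13 = 5813$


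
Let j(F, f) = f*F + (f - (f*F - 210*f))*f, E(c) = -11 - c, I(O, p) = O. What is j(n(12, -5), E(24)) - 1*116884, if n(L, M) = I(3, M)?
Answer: 137811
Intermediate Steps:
n(L, M) = 3
j(F, f) = F*f + f*(211*f - F*f) (j(F, f) = F*f + (f - (F*f - 210*f))*f = F*f + (f - (-210*f + F*f))*f = F*f + (f + (210*f - F*f))*f = F*f + (211*f - F*f)*f = F*f + f*(211*f - F*f))
j(n(12, -5), E(24)) - 1*116884 = (-11 - 1*24)*(3 + 211*(-11 - 1*24) - 1*3*(-11 - 1*24)) - 1*116884 = (-11 - 24)*(3 + 211*(-11 - 24) - 1*3*(-11 - 24)) - 116884 = -35*(3 + 211*(-35) - 1*3*(-35)) - 116884 = -35*(3 - 7385 + 105) - 116884 = -35*(-7277) - 116884 = 254695 - 116884 = 137811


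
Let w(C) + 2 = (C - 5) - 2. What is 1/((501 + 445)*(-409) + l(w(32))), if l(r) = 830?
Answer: -1/386084 ≈ -2.5901e-6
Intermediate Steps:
w(C) = -9 + C (w(C) = -2 + ((C - 5) - 2) = -2 + ((-5 + C) - 2) = -2 + (-7 + C) = -9 + C)
1/((501 + 445)*(-409) + l(w(32))) = 1/((501 + 445)*(-409) + 830) = 1/(946*(-409) + 830) = 1/(-386914 + 830) = 1/(-386084) = -1/386084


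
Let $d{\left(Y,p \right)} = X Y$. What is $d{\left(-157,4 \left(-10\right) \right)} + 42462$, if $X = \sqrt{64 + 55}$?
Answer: $42462 - 157 \sqrt{119} \approx 40749.0$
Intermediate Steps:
$X = \sqrt{119} \approx 10.909$
$d{\left(Y,p \right)} = Y \sqrt{119}$ ($d{\left(Y,p \right)} = \sqrt{119} Y = Y \sqrt{119}$)
$d{\left(-157,4 \left(-10\right) \right)} + 42462 = - 157 \sqrt{119} + 42462 = 42462 - 157 \sqrt{119}$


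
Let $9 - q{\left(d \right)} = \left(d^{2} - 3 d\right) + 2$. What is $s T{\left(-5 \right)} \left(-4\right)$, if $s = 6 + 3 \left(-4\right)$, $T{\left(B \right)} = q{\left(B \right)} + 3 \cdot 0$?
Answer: $-792$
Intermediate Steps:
$q{\left(d \right)} = 7 - d^{2} + 3 d$ ($q{\left(d \right)} = 9 - \left(\left(d^{2} - 3 d\right) + 2\right) = 9 - \left(2 + d^{2} - 3 d\right) = 7 - d^{2} + 3 d$)
$T{\left(B \right)} = 7 - B^{2} + 3 B$ ($T{\left(B \right)} = \left(7 - B^{2} + 3 B\right) + 3 \cdot 0 = \left(7 - B^{2} + 3 B\right) + 0 = 7 - B^{2} + 3 B$)
$s = -6$ ($s = 6 - 12 = -6$)
$s T{\left(-5 \right)} \left(-4\right) = - 6 \left(7 - \left(-5\right)^{2} + 3 \left(-5\right)\right) \left(-4\right) = - 6 \left(7 - 25 - 15\right) \left(-4\right) = \left(-6\right) \left(-33\right) \left(-4\right) = 198 \left(-4\right) = -792$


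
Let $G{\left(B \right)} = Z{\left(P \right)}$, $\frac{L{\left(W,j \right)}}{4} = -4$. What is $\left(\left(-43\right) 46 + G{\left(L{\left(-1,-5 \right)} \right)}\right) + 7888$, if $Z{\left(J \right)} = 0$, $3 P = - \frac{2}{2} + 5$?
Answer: $5910$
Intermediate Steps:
$L{\left(W,j \right)} = -16$ ($L{\left(W,j \right)} = 4 \left(-4\right) = -16$)
$P = \frac{4}{3}$ ($P = \frac{- \frac{2}{2} + 5}{3} = \frac{\left(-2\right) \frac{1}{2} + 5}{3} = \frac{-1 + 5}{3} = \frac{1}{3} \cdot 4 = \frac{4}{3} \approx 1.3333$)
$G{\left(B \right)} = 0$
$\left(\left(-43\right) 46 + G{\left(L{\left(-1,-5 \right)} \right)}\right) + 7888 = \left(\left(-43\right) 46 + 0\right) + 7888 = \left(-1978 + 0\right) + 7888 = -1978 + 7888 = 5910$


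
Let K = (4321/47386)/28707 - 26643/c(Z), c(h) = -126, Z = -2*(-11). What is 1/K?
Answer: 23453619/4959323654 ≈ 0.0047292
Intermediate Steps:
Z = 22
K = 4959323654/23453619 (K = (4321/47386)/28707 - 26643/(-126) = (4321*(1/47386))*(1/28707) - 26643*(-1/126) = (149/1634)*(1/28707) + 8881/42 = 149/46907238 + 8881/42 = 4959323654/23453619 ≈ 211.45)
1/K = 1/(4959323654/23453619) = 23453619/4959323654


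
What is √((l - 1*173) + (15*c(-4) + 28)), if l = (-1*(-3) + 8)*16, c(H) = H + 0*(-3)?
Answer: I*√29 ≈ 5.3852*I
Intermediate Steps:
c(H) = H (c(H) = H + 0 = H)
l = 176 (l = (3 + 8)*16 = 11*16 = 176)
√((l - 1*173) + (15*c(-4) + 28)) = √((176 - 1*173) + (15*(-4) + 28)) = √((176 - 173) + (-60 + 28)) = √(3 - 32) = √(-29) = I*√29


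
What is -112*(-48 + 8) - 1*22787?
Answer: -18307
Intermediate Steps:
-112*(-48 + 8) - 1*22787 = -112*(-40) - 22787 = 4480 - 22787 = -18307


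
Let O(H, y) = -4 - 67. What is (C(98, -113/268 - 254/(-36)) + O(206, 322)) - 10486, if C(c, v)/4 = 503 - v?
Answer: -5168636/603 ≈ -8571.5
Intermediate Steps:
C(c, v) = 2012 - 4*v (C(c, v) = 4*(503 - v) = 2012 - 4*v)
O(H, y) = -71
(C(98, -113/268 - 254/(-36)) + O(206, 322)) - 10486 = ((2012 - 4*(-113/268 - 254/(-36))) - 71) - 10486 = ((2012 - 4*(-113*1/268 - 254*(-1/36))) - 71) - 10486 = ((2012 - 4*(-113/268 + 127/18)) - 71) - 10486 = ((2012 - 4*16001/2412) - 71) - 10486 = ((2012 - 16001/603) - 71) - 10486 = (1197235/603 - 71) - 10486 = 1154422/603 - 10486 = -5168636/603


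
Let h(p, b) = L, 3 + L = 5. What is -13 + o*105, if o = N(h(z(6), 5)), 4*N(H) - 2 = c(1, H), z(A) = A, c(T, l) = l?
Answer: 92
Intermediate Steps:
L = 2 (L = -3 + 5 = 2)
h(p, b) = 2
N(H) = ½ + H/4
o = 1 (o = ½ + (¼)*2 = ½ + ½ = 1)
-13 + o*105 = -13 + 1*105 = -13 + 105 = 92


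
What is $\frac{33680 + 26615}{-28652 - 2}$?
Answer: $- \frac{60295}{28654} \approx -2.1042$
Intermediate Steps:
$\frac{33680 + 26615}{-28652 - 2} = \frac{60295}{-28652 - 2} = \frac{60295}{-28654} = 60295 \left(- \frac{1}{28654}\right) = - \frac{60295}{28654}$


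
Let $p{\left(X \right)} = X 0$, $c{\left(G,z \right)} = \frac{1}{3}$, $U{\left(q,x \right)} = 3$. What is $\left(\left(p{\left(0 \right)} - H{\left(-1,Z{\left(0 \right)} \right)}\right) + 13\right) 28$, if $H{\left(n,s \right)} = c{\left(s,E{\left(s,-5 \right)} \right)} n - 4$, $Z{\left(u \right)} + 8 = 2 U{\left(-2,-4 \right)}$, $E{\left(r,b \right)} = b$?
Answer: $\frac{1456}{3} \approx 485.33$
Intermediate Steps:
$c{\left(G,z \right)} = \frac{1}{3}$
$Z{\left(u \right)} = -2$ ($Z{\left(u \right)} = -8 + 2 \cdot 3 = -8 + 6 = -2$)
$p{\left(X \right)} = 0$
$H{\left(n,s \right)} = -4 + \frac{n}{3}$ ($H{\left(n,s \right)} = \frac{n}{3} - 4 = -4 + \frac{n}{3}$)
$\left(\left(p{\left(0 \right)} - H{\left(-1,Z{\left(0 \right)} \right)}\right) + 13\right) 28 = \left(\left(0 - \left(-4 + \frac{1}{3} \left(-1\right)\right)\right) + 13\right) 28 = \left(\left(0 - \left(-4 - \frac{1}{3}\right)\right) + 13\right) 28 = \left(\left(0 - - \frac{13}{3}\right) + 13\right) 28 = \left(\left(0 + \frac{13}{3}\right) + 13\right) 28 = \left(\frac{13}{3} + 13\right) 28 = \frac{52}{3} \cdot 28 = \frac{1456}{3}$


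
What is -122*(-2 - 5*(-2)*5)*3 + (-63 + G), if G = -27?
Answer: -17658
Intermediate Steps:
-122*(-2 - 5*(-2)*5)*3 + (-63 + G) = -122*(-2 - 5*(-2)*5)*3 + (-63 - 27) = -122*(-2 + 10*5)*3 - 90 = -122*(-2 + 50)*3 - 90 = -5856*3 - 90 = -122*144 - 90 = -17568 - 90 = -17658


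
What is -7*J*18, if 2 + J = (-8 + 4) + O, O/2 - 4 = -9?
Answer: 2016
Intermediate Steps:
O = -10 (O = 8 + 2*(-9) = 8 - 18 = -10)
J = -16 (J = -2 + ((-8 + 4) - 10) = -2 + (-4 - 10) = -2 - 14 = -16)
-7*J*18 = -7*(-16)*18 = 112*18 = 2016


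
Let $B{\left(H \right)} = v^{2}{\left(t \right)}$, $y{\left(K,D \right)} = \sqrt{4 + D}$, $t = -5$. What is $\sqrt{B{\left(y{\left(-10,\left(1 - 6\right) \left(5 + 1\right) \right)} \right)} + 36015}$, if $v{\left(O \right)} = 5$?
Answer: $2 \sqrt{9010} \approx 189.84$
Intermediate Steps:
$B{\left(H \right)} = 25$ ($B{\left(H \right)} = 5^{2} = 25$)
$\sqrt{B{\left(y{\left(-10,\left(1 - 6\right) \left(5 + 1\right) \right)} \right)} + 36015} = \sqrt{25 + 36015} = \sqrt{36040} = 2 \sqrt{9010}$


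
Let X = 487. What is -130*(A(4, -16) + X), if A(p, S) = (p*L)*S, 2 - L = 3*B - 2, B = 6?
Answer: -179790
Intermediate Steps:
L = -14 (L = 2 - (3*6 - 2) = 2 - (18 - 2) = 2 - 1*16 = 2 - 16 = -14)
A(p, S) = -14*S*p (A(p, S) = (p*(-14))*S = (-14*p)*S = -14*S*p)
-130*(A(4, -16) + X) = -130*(-14*(-16)*4 + 487) = -130*(896 + 487) = -130*1383 = -179790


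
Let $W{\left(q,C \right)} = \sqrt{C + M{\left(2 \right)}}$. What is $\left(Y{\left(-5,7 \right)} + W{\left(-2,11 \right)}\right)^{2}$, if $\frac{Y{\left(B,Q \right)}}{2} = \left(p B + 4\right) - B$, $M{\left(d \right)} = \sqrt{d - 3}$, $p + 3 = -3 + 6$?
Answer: $\left(18 + \sqrt{11 + i}\right)^{2} \approx 454.52 + 6.422 i$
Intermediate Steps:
$p = 0$ ($p = -3 + \left(-3 + 6\right) = -3 + 3 = 0$)
$M{\left(d \right)} = \sqrt{-3 + d}$
$Y{\left(B,Q \right)} = 8 - 2 B$ ($Y{\left(B,Q \right)} = 2 \left(\left(0 B + 4\right) - B\right) = 2 \left(\left(0 + 4\right) - B\right) = 2 \left(4 - B\right) = 8 - 2 B$)
$W{\left(q,C \right)} = \sqrt{i + C}$ ($W{\left(q,C \right)} = \sqrt{C + \sqrt{-3 + 2}} = \sqrt{C + \sqrt{-1}} = \sqrt{C + i} = \sqrt{i + C}$)
$\left(Y{\left(-5,7 \right)} + W{\left(-2,11 \right)}\right)^{2} = \left(\left(8 - -10\right) + \sqrt{i + 11}\right)^{2} = \left(\left(8 + 10\right) + \sqrt{11 + i}\right)^{2} = \left(18 + \sqrt{11 + i}\right)^{2}$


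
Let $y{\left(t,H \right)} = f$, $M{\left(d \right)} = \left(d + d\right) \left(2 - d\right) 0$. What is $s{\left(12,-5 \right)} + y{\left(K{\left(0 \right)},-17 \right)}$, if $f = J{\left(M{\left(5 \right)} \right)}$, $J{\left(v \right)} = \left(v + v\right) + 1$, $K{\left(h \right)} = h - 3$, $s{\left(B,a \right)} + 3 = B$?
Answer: $10$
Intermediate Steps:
$s{\left(B,a \right)} = -3 + B$
$K{\left(h \right)} = -3 + h$ ($K{\left(h \right)} = h - 3 = -3 + h$)
$M{\left(d \right)} = 0$ ($M{\left(d \right)} = 2 d \left(2 - d\right) 0 = 0$)
$J{\left(v \right)} = 1 + 2 v$ ($J{\left(v \right)} = 2 v + 1 = 1 + 2 v$)
$f = 1$ ($f = 1 + 2 \cdot 0 = 1 + 0 = 1$)
$y{\left(t,H \right)} = 1$
$s{\left(12,-5 \right)} + y{\left(K{\left(0 \right)},-17 \right)} = \left(-3 + 12\right) + 1 = 9 + 1 = 10$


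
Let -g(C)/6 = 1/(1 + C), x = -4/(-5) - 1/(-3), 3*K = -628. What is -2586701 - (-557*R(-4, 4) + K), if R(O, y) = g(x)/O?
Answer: -496531205/192 ≈ -2.5861e+6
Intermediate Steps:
K = -628/3 (K = (⅓)*(-628) = -628/3 ≈ -209.33)
x = 17/15 (x = -4*(-⅕) - 1*(-⅓) = ⅘ + ⅓ = 17/15 ≈ 1.1333)
g(C) = -6/(1 + C)
R(O, y) = -45/(16*O) (R(O, y) = (-6/(1 + 17/15))/O = (-6/32/15)/O = (-6*15/32)/O = -45/(16*O))
-2586701 - (-557*R(-4, 4) + K) = -2586701 - (-(-25065)/(16*(-4)) - 628/3) = -2586701 - (-(-25065)*(-1)/(16*4) - 628/3) = -2586701 - (-557*45/64 - 628/3) = -2586701 - (-25065/64 - 628/3) = -2586701 - 1*(-115387/192) = -2586701 + 115387/192 = -496531205/192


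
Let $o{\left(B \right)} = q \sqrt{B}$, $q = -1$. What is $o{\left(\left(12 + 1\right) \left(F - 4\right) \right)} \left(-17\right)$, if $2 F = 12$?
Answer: $17 \sqrt{26} \approx 86.683$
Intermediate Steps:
$F = 6$ ($F = \frac{1}{2} \cdot 12 = 6$)
$o{\left(B \right)} = - \sqrt{B}$
$o{\left(\left(12 + 1\right) \left(F - 4\right) \right)} \left(-17\right) = - \sqrt{\left(12 + 1\right) \left(6 - 4\right)} \left(-17\right) = - \sqrt{13 \cdot 2} \left(-17\right) = - \sqrt{26} \left(-17\right) = 17 \sqrt{26}$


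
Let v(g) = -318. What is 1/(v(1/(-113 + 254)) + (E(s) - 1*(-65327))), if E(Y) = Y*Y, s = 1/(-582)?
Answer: 338724/22020108517 ≈ 1.5382e-5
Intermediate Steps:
s = -1/582 ≈ -0.0017182
E(Y) = Y²
1/(v(1/(-113 + 254)) + (E(s) - 1*(-65327))) = 1/(-318 + ((-1/582)² - 1*(-65327))) = 1/(-318 + (1/338724 + 65327)) = 1/(-318 + 22127822749/338724) = 1/(22020108517/338724) = 338724/22020108517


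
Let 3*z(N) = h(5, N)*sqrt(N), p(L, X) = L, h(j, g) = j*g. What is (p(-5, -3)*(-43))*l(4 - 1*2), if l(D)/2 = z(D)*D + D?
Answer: 860 + 8600*sqrt(2)/3 ≈ 4914.1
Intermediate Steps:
h(j, g) = g*j
z(N) = 5*N**(3/2)/3 (z(N) = ((N*5)*sqrt(N))/3 = ((5*N)*sqrt(N))/3 = (5*N**(3/2))/3 = 5*N**(3/2)/3)
l(D) = 2*D + 10*D**(5/2)/3 (l(D) = 2*((5*D**(3/2)/3)*D + D) = 2*(5*D**(5/2)/3 + D) = 2*(D + 5*D**(5/2)/3) = 2*D + 10*D**(5/2)/3)
(p(-5, -3)*(-43))*l(4 - 1*2) = (-5*(-43))*(2*(4 - 1*2) + 10*(4 - 1*2)**(5/2)/3) = 215*(2*(4 - 2) + 10*(4 - 2)**(5/2)/3) = 215*(2*2 + 10*2**(5/2)/3) = 215*(4 + 10*(4*sqrt(2))/3) = 215*(4 + 40*sqrt(2)/3) = 860 + 8600*sqrt(2)/3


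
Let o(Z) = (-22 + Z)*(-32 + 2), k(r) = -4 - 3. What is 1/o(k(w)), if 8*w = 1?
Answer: 1/870 ≈ 0.0011494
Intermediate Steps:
w = ⅛ (w = (⅛)*1 = ⅛ ≈ 0.12500)
k(r) = -7
o(Z) = 660 - 30*Z (o(Z) = (-22 + Z)*(-30) = 660 - 30*Z)
1/o(k(w)) = 1/(660 - 30*(-7)) = 1/(660 + 210) = 1/870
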